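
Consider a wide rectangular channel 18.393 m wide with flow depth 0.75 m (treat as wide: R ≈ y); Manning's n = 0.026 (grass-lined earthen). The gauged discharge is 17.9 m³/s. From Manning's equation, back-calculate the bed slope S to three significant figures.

0.00167

A = b·y = 18.393 × 0.75 = 13.79 m²
Wide channel: R ≈ y = 0.75 m
S = (Q·n / (1·A·R^(2/3)))² = (17.9×0.026 / (1×13.79×0.8255))² = 0.001670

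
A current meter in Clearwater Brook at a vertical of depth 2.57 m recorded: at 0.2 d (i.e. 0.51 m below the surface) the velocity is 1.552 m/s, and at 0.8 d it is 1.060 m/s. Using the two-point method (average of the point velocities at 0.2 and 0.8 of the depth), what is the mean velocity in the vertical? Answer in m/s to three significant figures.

v̄ = (1.552 + 1.060) / 2 = 1.306 m/s

1.31 m/s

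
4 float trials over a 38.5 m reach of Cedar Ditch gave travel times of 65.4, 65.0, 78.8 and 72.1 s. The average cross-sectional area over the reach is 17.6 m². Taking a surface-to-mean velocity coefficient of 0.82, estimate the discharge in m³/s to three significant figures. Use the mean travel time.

t̄ = (65.4 + 65.0 + 78.8 + 72.1) / 4 = 70.325 s
v_surface = L / t̄ = 38.5 / 70.325 = 0.5475 m/s
v_mean = 0.82 × 0.5475 = 0.4489 m/s
Q = A × v_mean = 17.6 × 0.4489 = 7.901 m³/s

7.90 m³/s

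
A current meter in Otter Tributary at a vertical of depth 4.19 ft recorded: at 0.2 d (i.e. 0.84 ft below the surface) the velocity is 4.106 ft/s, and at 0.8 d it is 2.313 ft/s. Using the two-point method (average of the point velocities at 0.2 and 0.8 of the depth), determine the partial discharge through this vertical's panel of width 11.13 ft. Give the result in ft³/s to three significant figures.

150 ft³/s

v̄ = (4.106 + 2.313) / 2 = 3.210 ft/s
q = v̄ × d × w = 3.210 × 4.19 × 11.13 = 149.7 ft³/s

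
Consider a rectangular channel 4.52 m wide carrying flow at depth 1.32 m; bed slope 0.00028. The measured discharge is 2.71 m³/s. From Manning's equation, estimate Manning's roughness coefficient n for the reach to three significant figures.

0.0326

A = b·y = 4.52 × 1.32 = 5.966 m²
P = b + 2y = 4.52 + 2×1.32 = 7.160 m
R = A/P = 5.966/7.160 = 0.8333 m
n = (1/Q)·A·R^(2/3)·S^(1/2) = (1/2.71) × 5.966 × 0.8855 × 0.01673 = 0.03262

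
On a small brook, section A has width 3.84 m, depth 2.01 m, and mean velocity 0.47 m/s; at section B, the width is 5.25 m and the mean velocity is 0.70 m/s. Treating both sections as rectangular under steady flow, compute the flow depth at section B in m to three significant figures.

0.987 m

Q = A₁V₁ = (3.84×2.01) × 0.47 = 3.628 m³/s
d₂ = Q/(b₂ V₂) = 3.628/(5.25×0.70) = 0.9871 m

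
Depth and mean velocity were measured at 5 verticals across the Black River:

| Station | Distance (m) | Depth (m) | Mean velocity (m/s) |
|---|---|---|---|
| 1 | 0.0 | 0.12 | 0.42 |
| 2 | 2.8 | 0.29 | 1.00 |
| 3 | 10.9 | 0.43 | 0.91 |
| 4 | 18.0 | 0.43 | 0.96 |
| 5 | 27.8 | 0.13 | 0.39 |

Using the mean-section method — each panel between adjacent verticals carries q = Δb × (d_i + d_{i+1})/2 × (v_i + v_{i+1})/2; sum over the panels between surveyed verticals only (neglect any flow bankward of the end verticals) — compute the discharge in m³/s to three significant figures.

7.90 m³/s

Panel 1-2: Δb = 2.8 m, d̄ = (0.12+0.29)/2 = 0.205, v̄ = (0.42+1.00)/2 = 0.71 → q = 2.8×0.205×0.71 = 0.4075 m³/s
Panel 2-3: Δb = 8.1 m, d̄ = (0.29+0.43)/2 = 0.36, v̄ = (1.00+0.91)/2 = 0.955 → q = 8.1×0.36×0.955 = 2.785 m³/s
Panel 3-4: Δb = 7.1 m, d̄ = (0.43+0.43)/2 = 0.43, v̄ = (0.91+0.96)/2 = 0.935 → q = 7.1×0.43×0.935 = 2.855 m³/s
Panel 4-5: Δb = 9.8 m, d̄ = (0.43+0.13)/2 = 0.28, v̄ = (0.96+0.39)/2 = 0.675 → q = 9.8×0.28×0.675 = 1.852 m³/s
Q = Σ q = 7.899 m³/s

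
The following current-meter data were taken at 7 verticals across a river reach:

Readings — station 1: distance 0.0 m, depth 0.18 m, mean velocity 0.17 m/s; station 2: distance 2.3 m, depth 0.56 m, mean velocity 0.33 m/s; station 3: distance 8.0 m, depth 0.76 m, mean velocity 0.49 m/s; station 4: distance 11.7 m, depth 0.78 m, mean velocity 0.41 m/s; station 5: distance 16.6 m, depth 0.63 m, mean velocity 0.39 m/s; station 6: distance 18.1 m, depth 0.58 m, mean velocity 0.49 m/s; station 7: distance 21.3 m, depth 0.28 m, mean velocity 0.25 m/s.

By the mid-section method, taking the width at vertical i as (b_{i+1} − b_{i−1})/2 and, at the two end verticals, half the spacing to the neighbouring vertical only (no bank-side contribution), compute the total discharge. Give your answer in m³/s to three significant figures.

w_1 = (2.3 − 0.0)/2 = 1.15 m; q_1 = 0.17 × 0.18 × 1.15 = 0.03519 m³/s
w_2 = (8.0 − 0.0)/2 = 4 m; q_2 = 0.33 × 0.56 × 4 = 0.7392 m³/s
w_3 = (11.7 − 2.3)/2 = 4.7 m; q_3 = 0.49 × 0.76 × 4.7 = 1.750 m³/s
w_4 = (16.6 − 8.0)/2 = 4.3 m; q_4 = 0.41 × 0.78 × 4.3 = 1.375 m³/s
w_5 = (18.1 − 11.7)/2 = 3.2 m; q_5 = 0.39 × 0.63 × 3.2 = 0.7862 m³/s
w_6 = (21.3 − 16.6)/2 = 2.35 m; q_6 = 0.49 × 0.58 × 2.35 = 0.6679 m³/s
w_7 = (21.3 − 18.1)/2 = 1.6 m; q_7 = 0.25 × 0.28 × 1.6 = 0.1120 m³/s
Q = Σ qᵢ = 5.466 m³/s

5.47 m³/s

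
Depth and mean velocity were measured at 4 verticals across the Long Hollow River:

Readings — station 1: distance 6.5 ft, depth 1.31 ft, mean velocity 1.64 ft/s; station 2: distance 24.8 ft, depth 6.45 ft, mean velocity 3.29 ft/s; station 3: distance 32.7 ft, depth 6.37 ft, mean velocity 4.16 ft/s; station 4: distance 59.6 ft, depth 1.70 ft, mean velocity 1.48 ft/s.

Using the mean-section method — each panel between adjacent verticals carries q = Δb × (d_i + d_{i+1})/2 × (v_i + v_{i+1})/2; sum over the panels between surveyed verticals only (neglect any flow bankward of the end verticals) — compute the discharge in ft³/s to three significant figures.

Panel 1-2: Δb = 18.3 ft, d̄ = (1.31+6.45)/2 = 3.88, v̄ = (1.64+3.29)/2 = 2.465 → q = 18.3×3.88×2.465 = 175.0 ft³/s
Panel 2-3: Δb = 7.9 ft, d̄ = (6.45+6.37)/2 = 6.41, v̄ = (3.29+4.16)/2 = 3.725 → q = 7.9×6.41×3.725 = 188.6 ft³/s
Panel 3-4: Δb = 26.9 ft, d̄ = (6.37+1.70)/2 = 4.035, v̄ = (4.16+1.48)/2 = 2.82 → q = 26.9×4.035×2.82 = 306.1 ft³/s
Q = Σ q = 669.7 ft³/s

670 ft³/s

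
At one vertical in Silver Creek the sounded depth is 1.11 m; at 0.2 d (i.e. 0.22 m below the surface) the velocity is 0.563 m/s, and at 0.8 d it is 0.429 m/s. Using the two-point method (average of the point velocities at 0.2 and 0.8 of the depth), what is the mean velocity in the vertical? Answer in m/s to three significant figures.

v̄ = (0.563 + 0.429) / 2 = 0.4960 m/s

0.496 m/s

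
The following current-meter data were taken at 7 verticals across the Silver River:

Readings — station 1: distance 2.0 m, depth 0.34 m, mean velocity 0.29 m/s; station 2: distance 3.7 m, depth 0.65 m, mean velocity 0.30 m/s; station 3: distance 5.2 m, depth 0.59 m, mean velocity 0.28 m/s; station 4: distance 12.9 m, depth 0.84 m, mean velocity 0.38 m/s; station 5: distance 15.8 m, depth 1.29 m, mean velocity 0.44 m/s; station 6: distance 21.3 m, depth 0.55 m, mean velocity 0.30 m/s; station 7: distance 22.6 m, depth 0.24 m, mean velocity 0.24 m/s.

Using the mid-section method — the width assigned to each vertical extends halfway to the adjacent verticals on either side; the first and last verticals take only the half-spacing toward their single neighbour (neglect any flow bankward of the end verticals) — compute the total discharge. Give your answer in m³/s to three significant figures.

5.83 m³/s

w_1 = (3.7 − 2.0)/2 = 0.85 m; q_1 = 0.29 × 0.34 × 0.85 = 0.08381 m³/s
w_2 = (5.2 − 2.0)/2 = 1.6 m; q_2 = 0.30 × 0.65 × 1.6 = 0.3120 m³/s
w_3 = (12.9 − 3.7)/2 = 4.6 m; q_3 = 0.28 × 0.59 × 4.6 = 0.7599 m³/s
w_4 = (15.8 − 5.2)/2 = 5.3 m; q_4 = 0.38 × 0.84 × 5.3 = 1.692 m³/s
w_5 = (21.3 − 12.9)/2 = 4.2 m; q_5 = 0.44 × 1.29 × 4.2 = 2.384 m³/s
w_6 = (22.6 − 15.8)/2 = 3.4 m; q_6 = 0.30 × 0.55 × 3.4 = 0.5610 m³/s
w_7 = (22.6 − 21.3)/2 = 0.65 m; q_7 = 0.24 × 0.24 × 0.65 = 0.03744 m³/s
Q = Σ qᵢ = 5.830 m³/s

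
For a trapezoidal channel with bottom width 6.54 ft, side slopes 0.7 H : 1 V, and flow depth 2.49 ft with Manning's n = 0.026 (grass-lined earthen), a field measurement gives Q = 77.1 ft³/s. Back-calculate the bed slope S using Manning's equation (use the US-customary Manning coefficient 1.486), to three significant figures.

0.00222

A = (b + z·y)·y = (6.54 + 0.7×2.49)×2.49 = 20.62 ft²
P = b + 2y√(1+z²) = 6.54 + 2×2.49×√(1+0.7²) = 12.62 ft
R = A/P = 20.62/12.62 = 1.634 ft
S = (Q·n / (1.486·A·R^(2/3)))² = (77.1×0.026 / (1.486×20.62×1.388))² = 0.002222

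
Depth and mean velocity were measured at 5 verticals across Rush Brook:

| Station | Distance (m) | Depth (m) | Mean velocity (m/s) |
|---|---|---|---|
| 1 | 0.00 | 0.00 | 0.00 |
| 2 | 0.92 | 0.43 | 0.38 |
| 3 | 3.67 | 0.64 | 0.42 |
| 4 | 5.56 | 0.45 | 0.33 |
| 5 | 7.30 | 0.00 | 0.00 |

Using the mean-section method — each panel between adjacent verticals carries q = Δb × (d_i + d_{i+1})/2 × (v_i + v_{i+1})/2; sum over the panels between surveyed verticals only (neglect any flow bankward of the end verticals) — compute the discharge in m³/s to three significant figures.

1.08 m³/s

Panel 1-2: Δb = 0.92 m, d̄ = (0.00+0.43)/2 = 0.215, v̄ = (0.00+0.38)/2 = 0.19 → q = 0.92×0.215×0.19 = 0.03758 m³/s
Panel 2-3: Δb = 2.75 m, d̄ = (0.43+0.64)/2 = 0.535, v̄ = (0.38+0.42)/2 = 0.4 → q = 2.75×0.535×0.4 = 0.5885 m³/s
Panel 3-4: Δb = 1.89 m, d̄ = (0.64+0.45)/2 = 0.545, v̄ = (0.42+0.33)/2 = 0.375 → q = 1.89×0.545×0.375 = 0.3863 m³/s
Panel 4-5: Δb = 1.74 m, d̄ = (0.45+0.00)/2 = 0.225, v̄ = (0.33+0.00)/2 = 0.165 → q = 1.74×0.225×0.165 = 0.06460 m³/s
Q = Σ q = 1.077 m³/s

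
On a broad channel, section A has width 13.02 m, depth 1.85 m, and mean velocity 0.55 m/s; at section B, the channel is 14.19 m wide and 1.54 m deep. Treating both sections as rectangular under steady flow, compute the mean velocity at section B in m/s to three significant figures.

0.606 m/s

Q = A₁V₁ = (13.02×1.85) × 0.55 = 13.25 m³/s
A₂ = 14.19 × 1.54 = 21.85 m²
V₂ = Q/A₂ = 13.25/21.85 = 0.6062 m/s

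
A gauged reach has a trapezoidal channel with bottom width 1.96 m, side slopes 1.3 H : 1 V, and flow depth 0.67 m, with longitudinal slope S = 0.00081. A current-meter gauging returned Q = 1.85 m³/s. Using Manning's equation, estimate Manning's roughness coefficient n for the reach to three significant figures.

0.0173

A = (b + z·y)·y = (1.96 + 1.3×0.67)×0.67 = 1.897 m²
P = b + 2y√(1+z²) = 1.96 + 2×0.67×√(1+1.3²) = 4.158 m
R = A/P = 1.897/4.158 = 0.4562 m
n = (1/Q)·A·R^(2/3)·S^(1/2) = (1/1.85) × 1.897 × 0.5926 × 0.02846 = 0.01729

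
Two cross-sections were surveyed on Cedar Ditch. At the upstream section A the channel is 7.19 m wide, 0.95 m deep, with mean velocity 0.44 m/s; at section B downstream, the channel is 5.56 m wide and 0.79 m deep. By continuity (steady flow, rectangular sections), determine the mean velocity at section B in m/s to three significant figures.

Q = A₁V₁ = (7.19×0.95) × 0.44 = 3.005 m³/s
A₂ = 5.56 × 0.79 = 4.392 m²
V₂ = Q/A₂ = 3.005/4.392 = 0.6842 m/s

0.684 m/s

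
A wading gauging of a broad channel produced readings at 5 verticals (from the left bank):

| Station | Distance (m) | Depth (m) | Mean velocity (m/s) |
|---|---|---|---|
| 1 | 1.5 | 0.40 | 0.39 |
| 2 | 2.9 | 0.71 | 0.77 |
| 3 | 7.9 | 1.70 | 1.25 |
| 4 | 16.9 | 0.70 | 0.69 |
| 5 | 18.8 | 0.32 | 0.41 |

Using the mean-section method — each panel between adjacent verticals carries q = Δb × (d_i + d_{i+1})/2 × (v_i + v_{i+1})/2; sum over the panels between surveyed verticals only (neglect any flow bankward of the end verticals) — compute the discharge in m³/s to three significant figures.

Panel 1-2: Δb = 1.4 m, d̄ = (0.40+0.71)/2 = 0.555, v̄ = (0.39+0.77)/2 = 0.58 → q = 1.4×0.555×0.58 = 0.4507 m³/s
Panel 2-3: Δb = 5 m, d̄ = (0.71+1.70)/2 = 1.205, v̄ = (0.77+1.25)/2 = 1.01 → q = 5×1.205×1.01 = 6.085 m³/s
Panel 3-4: Δb = 9 m, d̄ = (1.70+0.70)/2 = 1.2, v̄ = (1.25+0.69)/2 = 0.97 → q = 9×1.2×0.97 = 10.48 m³/s
Panel 4-5: Δb = 1.9 m, d̄ = (0.70+0.32)/2 = 0.51, v̄ = (0.69+0.41)/2 = 0.55 → q = 1.9×0.51×0.55 = 0.5330 m³/s
Q = Σ q = 17.54 m³/s

17.5 m³/s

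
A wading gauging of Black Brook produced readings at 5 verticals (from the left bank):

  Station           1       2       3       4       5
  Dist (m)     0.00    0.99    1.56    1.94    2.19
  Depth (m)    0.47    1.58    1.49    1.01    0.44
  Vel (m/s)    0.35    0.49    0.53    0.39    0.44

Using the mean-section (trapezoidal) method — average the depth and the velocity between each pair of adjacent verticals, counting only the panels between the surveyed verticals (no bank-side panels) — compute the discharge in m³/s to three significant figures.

1.17 m³/s

Panel 1-2: Δb = 0.99 m, d̄ = (0.47+1.58)/2 = 1.025, v̄ = (0.35+0.49)/2 = 0.42 → q = 0.99×1.025×0.42 = 0.4262 m³/s
Panel 2-3: Δb = 0.57 m, d̄ = (1.58+1.49)/2 = 1.535, v̄ = (0.49+0.53)/2 = 0.51 → q = 0.57×1.535×0.51 = 0.4462 m³/s
Panel 3-4: Δb = 0.38 m, d̄ = (1.49+1.01)/2 = 1.25, v̄ = (0.53+0.39)/2 = 0.46 → q = 0.38×1.25×0.46 = 0.2185 m³/s
Panel 4-5: Δb = 0.25 m, d̄ = (1.01+0.44)/2 = 0.725, v̄ = (0.39+0.44)/2 = 0.415 → q = 0.25×0.725×0.415 = 0.07522 m³/s
Q = Σ q = 1.166 m³/s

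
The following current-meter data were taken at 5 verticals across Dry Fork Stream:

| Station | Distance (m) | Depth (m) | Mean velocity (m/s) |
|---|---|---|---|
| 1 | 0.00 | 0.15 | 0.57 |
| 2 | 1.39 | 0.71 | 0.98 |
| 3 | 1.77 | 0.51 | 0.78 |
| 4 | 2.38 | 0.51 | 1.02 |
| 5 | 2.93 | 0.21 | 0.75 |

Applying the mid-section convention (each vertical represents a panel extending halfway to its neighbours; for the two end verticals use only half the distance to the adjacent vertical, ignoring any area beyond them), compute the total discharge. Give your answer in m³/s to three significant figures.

1.22 m³/s

w_1 = (1.39 − 0.00)/2 = 0.695 m; q_1 = 0.57 × 0.15 × 0.695 = 0.05942 m³/s
w_2 = (1.77 − 0.00)/2 = 0.885 m; q_2 = 0.98 × 0.71 × 0.885 = 0.6158 m³/s
w_3 = (2.38 − 1.39)/2 = 0.495 m; q_3 = 0.78 × 0.51 × 0.495 = 0.1969 m³/s
w_4 = (2.93 − 1.77)/2 = 0.58 m; q_4 = 1.02 × 0.51 × 0.58 = 0.3017 m³/s
w_5 = (2.93 − 2.38)/2 = 0.275 m; q_5 = 0.75 × 0.21 × 0.275 = 0.04331 m³/s
Q = Σ qᵢ = 1.217 m³/s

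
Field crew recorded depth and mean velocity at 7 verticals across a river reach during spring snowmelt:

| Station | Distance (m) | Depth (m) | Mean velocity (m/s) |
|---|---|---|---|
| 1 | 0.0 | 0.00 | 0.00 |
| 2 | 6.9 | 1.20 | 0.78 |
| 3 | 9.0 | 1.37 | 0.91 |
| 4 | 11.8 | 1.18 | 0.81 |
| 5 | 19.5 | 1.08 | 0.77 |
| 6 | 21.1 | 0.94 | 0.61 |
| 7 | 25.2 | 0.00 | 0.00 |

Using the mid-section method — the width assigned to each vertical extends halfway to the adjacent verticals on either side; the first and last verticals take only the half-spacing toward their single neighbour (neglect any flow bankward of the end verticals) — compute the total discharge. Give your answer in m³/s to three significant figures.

w_2 = (9.0 − 0.0)/2 = 4.5 m; q_2 = 0.78 × 1.20 × 4.5 = 4.212 m³/s
w_3 = (11.8 − 6.9)/2 = 2.45 m; q_3 = 0.91 × 1.37 × 2.45 = 3.054 m³/s
w_4 = (19.5 − 9.0)/2 = 5.25 m; q_4 = 0.81 × 1.18 × 5.25 = 5.018 m³/s
w_5 = (21.1 − 11.8)/2 = 4.65 m; q_5 = 0.77 × 1.08 × 4.65 = 3.867 m³/s
w_6 = (25.2 − 19.5)/2 = 2.85 m; q_6 = 0.61 × 0.94 × 2.85 = 1.634 m³/s
Stations 1, 7 contribute zero (depth or velocity is 0).
Q = Σ qᵢ = 17.79 m³/s

17.8 m³/s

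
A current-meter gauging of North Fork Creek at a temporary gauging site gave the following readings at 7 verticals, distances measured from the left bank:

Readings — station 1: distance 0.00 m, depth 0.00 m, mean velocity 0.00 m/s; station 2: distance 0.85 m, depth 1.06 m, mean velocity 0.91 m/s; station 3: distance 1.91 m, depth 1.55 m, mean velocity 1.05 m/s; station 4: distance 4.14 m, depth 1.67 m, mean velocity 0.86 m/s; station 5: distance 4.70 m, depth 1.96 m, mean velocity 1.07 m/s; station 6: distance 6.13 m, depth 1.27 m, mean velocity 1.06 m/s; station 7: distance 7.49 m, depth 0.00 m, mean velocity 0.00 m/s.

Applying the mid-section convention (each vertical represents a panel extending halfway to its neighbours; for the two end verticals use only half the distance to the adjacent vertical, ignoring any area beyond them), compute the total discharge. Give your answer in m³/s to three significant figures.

w_2 = (1.91 − 0.00)/2 = 0.955 m; q_2 = 0.91 × 1.06 × 0.955 = 0.9212 m³/s
w_3 = (4.14 − 0.85)/2 = 1.645 m; q_3 = 1.05 × 1.55 × 1.645 = 2.677 m³/s
w_4 = (4.70 − 1.91)/2 = 1.395 m; q_4 = 0.86 × 1.67 × 1.395 = 2.003 m³/s
w_5 = (6.13 − 4.14)/2 = 0.995 m; q_5 = 1.07 × 1.96 × 0.995 = 2.087 m³/s
w_6 = (7.49 − 4.70)/2 = 1.395 m; q_6 = 1.06 × 1.27 × 1.395 = 1.878 m³/s
Stations 1, 7 contribute zero (depth or velocity is 0).
Q = Σ qᵢ = 9.567 m³/s

9.57 m³/s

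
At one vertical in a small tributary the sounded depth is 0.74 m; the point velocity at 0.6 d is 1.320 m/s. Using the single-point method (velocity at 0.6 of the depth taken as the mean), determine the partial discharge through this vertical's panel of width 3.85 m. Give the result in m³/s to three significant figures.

v̄ = v₀.₆ = 1.320 m/s
q = v̄ × d × w = 1.320 × 0.74 × 3.85 = 3.761 m³/s

3.76 m³/s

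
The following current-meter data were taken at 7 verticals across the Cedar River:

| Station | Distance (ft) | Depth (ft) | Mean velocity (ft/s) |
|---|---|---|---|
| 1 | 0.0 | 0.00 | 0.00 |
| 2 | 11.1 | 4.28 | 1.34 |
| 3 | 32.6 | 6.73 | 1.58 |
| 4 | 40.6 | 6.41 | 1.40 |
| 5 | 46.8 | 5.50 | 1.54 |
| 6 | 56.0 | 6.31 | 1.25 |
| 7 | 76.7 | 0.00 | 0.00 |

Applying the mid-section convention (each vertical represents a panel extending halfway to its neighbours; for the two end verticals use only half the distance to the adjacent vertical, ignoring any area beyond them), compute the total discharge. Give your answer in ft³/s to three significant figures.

497 ft³/s

w_2 = (32.6 − 0.0)/2 = 16.3 ft; q_2 = 1.34 × 4.28 × 16.3 = 93.48 ft³/s
w_3 = (40.6 − 11.1)/2 = 14.75 ft; q_3 = 1.58 × 6.73 × 14.75 = 156.8 ft³/s
w_4 = (46.8 − 32.6)/2 = 7.1 ft; q_4 = 1.40 × 6.41 × 7.1 = 63.72 ft³/s
w_5 = (56.0 − 40.6)/2 = 7.7 ft; q_5 = 1.54 × 5.50 × 7.7 = 65.22 ft³/s
w_6 = (76.7 − 46.8)/2 = 14.95 ft; q_6 = 1.25 × 6.31 × 14.95 = 117.9 ft³/s
Stations 1, 7 contribute zero (depth or velocity is 0).
Q = Σ qᵢ = 497.2 ft³/s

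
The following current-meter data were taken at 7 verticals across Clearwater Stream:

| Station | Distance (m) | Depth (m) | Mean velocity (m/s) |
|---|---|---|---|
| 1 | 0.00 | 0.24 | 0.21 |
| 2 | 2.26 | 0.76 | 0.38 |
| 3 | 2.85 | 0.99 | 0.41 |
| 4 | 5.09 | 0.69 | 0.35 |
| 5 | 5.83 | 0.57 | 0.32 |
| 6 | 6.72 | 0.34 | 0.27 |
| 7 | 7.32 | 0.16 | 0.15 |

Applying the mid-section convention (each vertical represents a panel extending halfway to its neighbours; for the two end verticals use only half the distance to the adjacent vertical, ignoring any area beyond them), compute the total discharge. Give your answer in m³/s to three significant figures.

1.63 m³/s

w_1 = (2.26 − 0.00)/2 = 1.13 m; q_1 = 0.21 × 0.24 × 1.13 = 0.05695 m³/s
w_2 = (2.85 − 0.00)/2 = 1.425 m; q_2 = 0.38 × 0.76 × 1.425 = 0.4115 m³/s
w_3 = (5.09 − 2.26)/2 = 1.415 m; q_3 = 0.41 × 0.99 × 1.415 = 0.5743 m³/s
w_4 = (5.83 − 2.85)/2 = 1.49 m; q_4 = 0.35 × 0.69 × 1.49 = 0.3598 m³/s
w_5 = (6.72 − 5.09)/2 = 0.815 m; q_5 = 0.32 × 0.57 × 0.815 = 0.1487 m³/s
w_6 = (7.32 − 5.83)/2 = 0.745 m; q_6 = 0.27 × 0.34 × 0.745 = 0.06839 m³/s
w_7 = (7.32 − 6.72)/2 = 0.3 m; q_7 = 0.15 × 0.16 × 0.3 = 0.007200 m³/s
Q = Σ qᵢ = 1.627 m³/s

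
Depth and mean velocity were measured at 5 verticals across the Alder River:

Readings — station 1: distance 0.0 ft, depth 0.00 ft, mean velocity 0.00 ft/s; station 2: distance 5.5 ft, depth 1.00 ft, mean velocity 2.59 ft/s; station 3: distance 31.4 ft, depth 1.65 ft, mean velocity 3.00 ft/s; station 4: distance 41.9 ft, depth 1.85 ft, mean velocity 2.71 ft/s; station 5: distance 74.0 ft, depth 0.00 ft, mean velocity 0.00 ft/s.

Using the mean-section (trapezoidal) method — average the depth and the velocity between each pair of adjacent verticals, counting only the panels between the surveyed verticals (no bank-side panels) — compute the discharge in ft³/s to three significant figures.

192 ft³/s

Panel 1-2: Δb = 5.5 ft, d̄ = (0.00+1.00)/2 = 0.5, v̄ = (0.00+2.59)/2 = 1.295 → q = 5.5×0.5×1.295 = 3.561 ft³/s
Panel 2-3: Δb = 25.9 ft, d̄ = (1.00+1.65)/2 = 1.325, v̄ = (2.59+3.00)/2 = 2.795 → q = 25.9×1.325×2.795 = 95.92 ft³/s
Panel 3-4: Δb = 10.5 ft, d̄ = (1.65+1.85)/2 = 1.75, v̄ = (3.00+2.71)/2 = 2.855 → q = 10.5×1.75×2.855 = 52.46 ft³/s
Panel 4-5: Δb = 32.1 ft, d̄ = (1.85+0.00)/2 = 0.925, v̄ = (2.71+0.00)/2 = 1.355 → q = 32.1×0.925×1.355 = 40.23 ft³/s
Q = Σ q = 192.2 ft³/s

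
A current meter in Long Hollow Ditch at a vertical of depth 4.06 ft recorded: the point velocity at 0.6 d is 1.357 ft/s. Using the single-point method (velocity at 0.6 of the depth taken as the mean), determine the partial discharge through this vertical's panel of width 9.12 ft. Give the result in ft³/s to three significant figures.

v̄ = v₀.₆ = 1.357 ft/s
q = v̄ × d × w = 1.357 × 4.06 × 9.12 = 50.25 ft³/s

50.2 ft³/s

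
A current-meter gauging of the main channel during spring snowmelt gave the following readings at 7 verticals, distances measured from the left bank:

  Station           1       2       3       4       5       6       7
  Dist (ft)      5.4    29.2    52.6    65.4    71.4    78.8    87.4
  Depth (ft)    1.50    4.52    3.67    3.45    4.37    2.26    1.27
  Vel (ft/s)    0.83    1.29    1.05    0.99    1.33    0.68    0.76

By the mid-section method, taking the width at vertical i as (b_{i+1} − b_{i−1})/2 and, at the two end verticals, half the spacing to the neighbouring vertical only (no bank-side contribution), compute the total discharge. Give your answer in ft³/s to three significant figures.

310 ft³/s

w_1 = (29.2 − 5.4)/2 = 11.9 ft; q_1 = 0.83 × 1.50 × 11.9 = 14.82 ft³/s
w_2 = (52.6 − 5.4)/2 = 23.6 ft; q_2 = 1.29 × 4.52 × 23.6 = 137.6 ft³/s
w_3 = (65.4 − 29.2)/2 = 18.1 ft; q_3 = 1.05 × 3.67 × 18.1 = 69.75 ft³/s
w_4 = (71.4 − 52.6)/2 = 9.4 ft; q_4 = 0.99 × 3.45 × 9.4 = 32.11 ft³/s
w_5 = (78.8 − 65.4)/2 = 6.7 ft; q_5 = 1.33 × 4.37 × 6.7 = 38.94 ft³/s
w_6 = (87.4 − 71.4)/2 = 8 ft; q_6 = 0.68 × 2.26 × 8 = 12.29 ft³/s
w_7 = (87.4 − 78.8)/2 = 4.3 ft; q_7 = 0.76 × 1.27 × 4.3 = 4.150 ft³/s
Q = Σ qᵢ = 309.7 ft³/s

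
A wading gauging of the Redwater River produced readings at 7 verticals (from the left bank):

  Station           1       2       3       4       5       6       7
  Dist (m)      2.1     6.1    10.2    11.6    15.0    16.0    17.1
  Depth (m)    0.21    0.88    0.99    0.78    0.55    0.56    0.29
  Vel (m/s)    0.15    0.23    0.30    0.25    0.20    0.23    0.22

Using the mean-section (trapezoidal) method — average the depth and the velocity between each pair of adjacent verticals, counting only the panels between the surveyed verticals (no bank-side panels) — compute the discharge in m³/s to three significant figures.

Panel 1-2: Δb = 4 m, d̄ = (0.21+0.88)/2 = 0.545, v̄ = (0.15+0.23)/2 = 0.19 → q = 4×0.545×0.19 = 0.4142 m³/s
Panel 2-3: Δb = 4.1 m, d̄ = (0.88+0.99)/2 = 0.935, v̄ = (0.23+0.30)/2 = 0.265 → q = 4.1×0.935×0.265 = 1.016 m³/s
Panel 3-4: Δb = 1.4 m, d̄ = (0.99+0.78)/2 = 0.885, v̄ = (0.30+0.25)/2 = 0.275 → q = 1.4×0.885×0.275 = 0.3407 m³/s
Panel 4-5: Δb = 3.4 m, d̄ = (0.78+0.55)/2 = 0.665, v̄ = (0.25+0.20)/2 = 0.225 → q = 3.4×0.665×0.225 = 0.5087 m³/s
Panel 5-6: Δb = 1 m, d̄ = (0.55+0.56)/2 = 0.555, v̄ = (0.20+0.23)/2 = 0.215 → q = 1×0.555×0.215 = 0.1193 m³/s
Panel 6-7: Δb = 1.1 m, d̄ = (0.56+0.29)/2 = 0.425, v̄ = (0.23+0.22)/2 = 0.225 → q = 1.1×0.425×0.225 = 0.1052 m³/s
Q = Σ q = 2.504 m³/s

2.50 m³/s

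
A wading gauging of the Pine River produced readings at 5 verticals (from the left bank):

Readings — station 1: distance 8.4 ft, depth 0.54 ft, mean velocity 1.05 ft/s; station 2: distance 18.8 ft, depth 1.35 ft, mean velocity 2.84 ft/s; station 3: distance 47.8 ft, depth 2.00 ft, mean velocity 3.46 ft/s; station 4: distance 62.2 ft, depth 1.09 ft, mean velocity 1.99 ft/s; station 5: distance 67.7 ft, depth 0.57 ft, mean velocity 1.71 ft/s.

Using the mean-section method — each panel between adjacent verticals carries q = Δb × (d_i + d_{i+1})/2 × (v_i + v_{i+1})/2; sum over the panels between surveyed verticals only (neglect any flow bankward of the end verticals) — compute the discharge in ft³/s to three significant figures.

Panel 1-2: Δb = 10.4 ft, d̄ = (0.54+1.35)/2 = 0.945, v̄ = (1.05+2.84)/2 = 1.945 → q = 10.4×0.945×1.945 = 19.12 ft³/s
Panel 2-3: Δb = 29 ft, d̄ = (1.35+2.00)/2 = 1.675, v̄ = (2.84+3.46)/2 = 3.15 → q = 29×1.675×3.15 = 153.0 ft³/s
Panel 3-4: Δb = 14.4 ft, d̄ = (2.00+1.09)/2 = 1.545, v̄ = (3.46+1.99)/2 = 2.725 → q = 14.4×1.545×2.725 = 60.63 ft³/s
Panel 4-5: Δb = 5.5 ft, d̄ = (1.09+0.57)/2 = 0.83, v̄ = (1.99+1.71)/2 = 1.85 → q = 5.5×0.83×1.85 = 8.445 ft³/s
Q = Σ q = 241.2 ft³/s

241 ft³/s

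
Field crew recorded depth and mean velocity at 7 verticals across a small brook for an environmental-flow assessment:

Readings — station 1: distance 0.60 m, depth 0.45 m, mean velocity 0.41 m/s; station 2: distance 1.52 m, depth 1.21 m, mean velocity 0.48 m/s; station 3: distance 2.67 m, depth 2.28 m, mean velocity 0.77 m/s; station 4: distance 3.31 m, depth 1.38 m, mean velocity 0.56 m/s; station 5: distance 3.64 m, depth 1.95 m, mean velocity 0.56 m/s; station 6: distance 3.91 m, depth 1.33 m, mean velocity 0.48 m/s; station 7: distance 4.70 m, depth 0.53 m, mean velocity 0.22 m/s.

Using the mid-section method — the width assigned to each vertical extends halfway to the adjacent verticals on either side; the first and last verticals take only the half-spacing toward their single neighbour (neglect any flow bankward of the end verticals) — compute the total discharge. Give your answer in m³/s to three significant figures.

3.34 m³/s

w_1 = (1.52 − 0.60)/2 = 0.46 m; q_1 = 0.41 × 0.45 × 0.46 = 0.08487 m³/s
w_2 = (2.67 − 0.60)/2 = 1.035 m; q_2 = 0.48 × 1.21 × 1.035 = 0.6011 m³/s
w_3 = (3.31 − 1.52)/2 = 0.895 m; q_3 = 0.77 × 2.28 × 0.895 = 1.571 m³/s
w_4 = (3.64 − 2.67)/2 = 0.485 m; q_4 = 0.56 × 1.38 × 0.485 = 0.3748 m³/s
w_5 = (3.91 − 3.31)/2 = 0.3 m; q_5 = 0.56 × 1.95 × 0.3 = 0.3276 m³/s
w_6 = (4.70 − 3.64)/2 = 0.53 m; q_6 = 0.48 × 1.33 × 0.53 = 0.3384 m³/s
w_7 = (4.70 − 3.91)/2 = 0.395 m; q_7 = 0.22 × 0.53 × 0.395 = 0.04606 m³/s
Q = Σ qᵢ = 3.344 m³/s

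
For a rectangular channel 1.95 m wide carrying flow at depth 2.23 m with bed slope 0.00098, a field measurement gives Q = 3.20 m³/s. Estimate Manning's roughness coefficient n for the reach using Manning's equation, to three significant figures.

0.0328

A = b·y = 1.95 × 2.23 = 4.349 m²
P = b + 2y = 1.95 + 2×2.23 = 6.410 m
R = A/P = 4.349/6.410 = 0.6784 m
n = (1/Q)·A·R^(2/3)·S^(1/2) = (1/3.20) × 4.349 × 0.7721 × 0.03130 = 0.03284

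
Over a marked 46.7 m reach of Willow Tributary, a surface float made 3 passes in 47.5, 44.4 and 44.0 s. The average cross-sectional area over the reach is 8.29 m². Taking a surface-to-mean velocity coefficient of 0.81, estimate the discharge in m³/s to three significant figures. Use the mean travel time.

t̄ = (47.5 + 44.4 + 44.0) / 3 = 45.3 s
v_surface = L / t̄ = 46.7 / 45.3 = 1.031 m/s
v_mean = 0.81 × 1.031 = 0.8350 m/s
Q = A × v_mean = 8.29 × 0.8350 = 6.922 m³/s

6.92 m³/s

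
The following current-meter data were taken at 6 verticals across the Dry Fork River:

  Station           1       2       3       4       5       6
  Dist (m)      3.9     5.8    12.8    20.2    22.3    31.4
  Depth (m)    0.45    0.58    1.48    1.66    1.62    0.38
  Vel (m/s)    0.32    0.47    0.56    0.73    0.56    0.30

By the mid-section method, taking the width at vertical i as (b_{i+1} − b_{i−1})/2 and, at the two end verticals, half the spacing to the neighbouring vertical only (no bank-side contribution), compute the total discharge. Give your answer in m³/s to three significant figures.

w_1 = (5.8 − 3.9)/2 = 0.95 m; q_1 = 0.32 × 0.45 × 0.95 = 0.1368 m³/s
w_2 = (12.8 − 3.9)/2 = 4.45 m; q_2 = 0.47 × 0.58 × 4.45 = 1.213 m³/s
w_3 = (20.2 − 5.8)/2 = 7.2 m; q_3 = 0.56 × 1.48 × 7.2 = 5.967 m³/s
w_4 = (22.3 − 12.8)/2 = 4.75 m; q_4 = 0.73 × 1.66 × 4.75 = 5.756 m³/s
w_5 = (31.4 − 20.2)/2 = 5.6 m; q_5 = 0.56 × 1.62 × 5.6 = 5.080 m³/s
w_6 = (31.4 − 22.3)/2 = 4.55 m; q_6 = 0.30 × 0.38 × 4.55 = 0.5187 m³/s
Q = Σ qᵢ = 18.67 m³/s

18.7 m³/s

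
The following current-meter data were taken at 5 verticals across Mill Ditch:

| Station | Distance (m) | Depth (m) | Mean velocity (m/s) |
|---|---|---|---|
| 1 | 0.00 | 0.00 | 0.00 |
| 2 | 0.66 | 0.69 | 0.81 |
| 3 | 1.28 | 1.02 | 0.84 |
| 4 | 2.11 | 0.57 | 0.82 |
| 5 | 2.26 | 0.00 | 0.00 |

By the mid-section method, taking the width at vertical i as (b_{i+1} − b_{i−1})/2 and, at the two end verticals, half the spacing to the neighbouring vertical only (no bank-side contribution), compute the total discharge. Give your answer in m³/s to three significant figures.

w_2 = (1.28 − 0.00)/2 = 0.64 m; q_2 = 0.81 × 0.69 × 0.64 = 0.3577 m³/s
w_3 = (2.11 − 0.66)/2 = 0.725 m; q_3 = 0.84 × 1.02 × 0.725 = 0.6212 m³/s
w_4 = (2.26 − 1.28)/2 = 0.49 m; q_4 = 0.82 × 0.57 × 0.49 = 0.2290 m³/s
Stations 1, 5 contribute zero (depth or velocity is 0).
Q = Σ qᵢ = 1.208 m³/s

1.21 m³/s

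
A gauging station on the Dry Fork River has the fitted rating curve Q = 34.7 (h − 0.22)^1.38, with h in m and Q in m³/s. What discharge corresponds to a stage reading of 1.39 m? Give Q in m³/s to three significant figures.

Q = 34.7 × (1.39 − 0.22)^1.38 = 34.7 × 1.17^1.38 = 43.09 m³/s

43.1 m³/s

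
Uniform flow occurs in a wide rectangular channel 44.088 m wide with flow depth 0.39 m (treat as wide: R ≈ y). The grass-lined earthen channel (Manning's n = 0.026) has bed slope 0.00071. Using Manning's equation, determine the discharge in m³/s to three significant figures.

A = b·y = 44.088 × 0.39 = 17.19 m²
Wide channel: R ≈ y = 0.39 m
Q = (1/n)·A·R^(2/3)·S^(1/2) = (1/0.026) × 17.19 × 0.3900^(2/3) × 0.00071^(1/2) = 9.406 m³/s

9.41 m³/s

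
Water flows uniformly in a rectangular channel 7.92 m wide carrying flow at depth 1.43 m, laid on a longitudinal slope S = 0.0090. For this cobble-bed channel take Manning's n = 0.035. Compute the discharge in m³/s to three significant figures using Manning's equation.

A = b·y = 7.92 × 1.43 = 11.33 m²
P = b + 2y = 7.92 + 2×1.43 = 10.78 m
R = A/P = 11.33/10.78 = 1.051 m
Q = (1/n)·A·R^(2/3)·S^(1/2) = (1/0.035) × 11.33 × 1.051^(2/3) × 0.0090^(1/2) = 31.73 m³/s

31.7 m³/s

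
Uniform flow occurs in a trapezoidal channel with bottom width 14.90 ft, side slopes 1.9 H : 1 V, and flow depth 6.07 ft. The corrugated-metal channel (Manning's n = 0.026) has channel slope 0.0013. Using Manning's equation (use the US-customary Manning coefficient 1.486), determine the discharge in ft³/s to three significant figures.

822 ft³/s

A = (b + z·y)·y = (14.90 + 1.9×6.07)×6.07 = 160.4 ft²
P = b + 2y√(1+z²) = 14.90 + 2×6.07×√(1+1.9²) = 40.97 ft
R = A/P = 160.4/40.97 = 3.917 ft
Q = (1.486/n)·A·R^(2/3)·S^(1/2) = (1.486/0.026) × 160.4 × 3.917^(2/3) × 0.0013^(1/2) = 821.5 ft³/s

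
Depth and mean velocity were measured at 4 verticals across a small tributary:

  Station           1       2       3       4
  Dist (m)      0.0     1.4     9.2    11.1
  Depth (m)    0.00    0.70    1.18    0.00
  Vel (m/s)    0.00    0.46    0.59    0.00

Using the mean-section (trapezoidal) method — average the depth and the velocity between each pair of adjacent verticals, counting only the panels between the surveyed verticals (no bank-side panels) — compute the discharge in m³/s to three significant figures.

4.29 m³/s

Panel 1-2: Δb = 1.4 m, d̄ = (0.00+0.70)/2 = 0.35, v̄ = (0.00+0.46)/2 = 0.23 → q = 1.4×0.35×0.23 = 0.1127 m³/s
Panel 2-3: Δb = 7.8 m, d̄ = (0.70+1.18)/2 = 0.94, v̄ = (0.46+0.59)/2 = 0.525 → q = 7.8×0.94×0.525 = 3.849 m³/s
Panel 3-4: Δb = 1.9 m, d̄ = (1.18+0.00)/2 = 0.59, v̄ = (0.59+0.00)/2 = 0.295 → q = 1.9×0.59×0.295 = 0.3307 m³/s
Q = Σ q = 4.293 m³/s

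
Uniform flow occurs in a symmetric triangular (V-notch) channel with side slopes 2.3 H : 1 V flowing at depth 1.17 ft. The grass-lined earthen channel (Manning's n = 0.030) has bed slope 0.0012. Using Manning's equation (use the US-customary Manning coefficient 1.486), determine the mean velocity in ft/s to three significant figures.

A = z·y² = 2.3×1.17² = 3.148 ft²
P = 2y√(1+z²) = 2×1.17×√(1+2.3²) = 5.869 ft
R = A/P = 3.148/5.869 = 0.5365 ft
Q = (1.486/n)·A·R^(2/3)·S^(1/2) = (1.486/0.030) × 3.148 × 0.5365^(2/3) × 0.0012^(1/2) = 3.567 ft³/s
V = Q/A = 3.567/3.148 = 1.133 ft/s

1.13 ft/s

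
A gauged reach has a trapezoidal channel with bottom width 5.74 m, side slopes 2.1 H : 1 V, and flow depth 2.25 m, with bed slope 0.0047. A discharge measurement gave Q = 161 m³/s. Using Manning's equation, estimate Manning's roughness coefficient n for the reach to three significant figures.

0.0129

A = (b + z·y)·y = (5.74 + 2.1×2.25)×2.25 = 23.55 m²
P = b + 2y√(1+z²) = 5.74 + 2×2.25×√(1+2.1²) = 16.21 m
R = A/P = 23.55/16.21 = 1.453 m
n = (1/Q)·A·R^(2/3)·S^(1/2) = (1/161) × 23.55 × 1.283 × 0.06856 = 0.01286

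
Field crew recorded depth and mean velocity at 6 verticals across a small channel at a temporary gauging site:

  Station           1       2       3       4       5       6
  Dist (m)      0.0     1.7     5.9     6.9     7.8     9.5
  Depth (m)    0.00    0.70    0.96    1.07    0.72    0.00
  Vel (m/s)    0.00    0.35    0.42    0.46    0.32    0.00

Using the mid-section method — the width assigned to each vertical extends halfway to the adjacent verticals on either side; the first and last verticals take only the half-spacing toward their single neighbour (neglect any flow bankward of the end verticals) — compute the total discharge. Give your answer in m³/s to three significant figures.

w_2 = (5.9 − 0.0)/2 = 2.95 m; q_2 = 0.35 × 0.70 × 2.95 = 0.7228 m³/s
w_3 = (6.9 − 1.7)/2 = 2.6 m; q_3 = 0.42 × 0.96 × 2.6 = 1.048 m³/s
w_4 = (7.8 − 5.9)/2 = 0.95 m; q_4 = 0.46 × 1.07 × 0.95 = 0.4676 m³/s
w_5 = (9.5 − 6.9)/2 = 1.3 m; q_5 = 0.32 × 0.72 × 1.3 = 0.2995 m³/s
Stations 1, 6 contribute zero (depth or velocity is 0).
Q = Σ qᵢ = 2.538 m³/s

2.54 m³/s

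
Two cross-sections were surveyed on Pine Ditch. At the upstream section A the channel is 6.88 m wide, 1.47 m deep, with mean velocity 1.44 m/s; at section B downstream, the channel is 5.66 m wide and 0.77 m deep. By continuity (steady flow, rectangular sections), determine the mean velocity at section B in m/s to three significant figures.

Q = A₁V₁ = (6.88×1.47) × 1.44 = 14.56 m³/s
A₂ = 5.66 × 0.77 = 4.358 m²
V₂ = Q/A₂ = 14.56/4.358 = 3.342 m/s

3.34 m/s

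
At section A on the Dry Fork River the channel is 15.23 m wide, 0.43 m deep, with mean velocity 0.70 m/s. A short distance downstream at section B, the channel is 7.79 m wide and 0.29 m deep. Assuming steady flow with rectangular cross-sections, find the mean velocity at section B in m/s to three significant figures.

2.03 m/s

Q = A₁V₁ = (15.23×0.43) × 0.70 = 4.584 m³/s
A₂ = 7.79 × 0.29 = 2.259 m²
V₂ = Q/A₂ = 4.584/2.259 = 2.029 m/s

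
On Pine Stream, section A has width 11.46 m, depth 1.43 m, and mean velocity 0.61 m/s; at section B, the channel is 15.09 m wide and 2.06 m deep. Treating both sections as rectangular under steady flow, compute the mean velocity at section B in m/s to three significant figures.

Q = A₁V₁ = (11.46×1.43) × 0.61 = 9.997 m³/s
A₂ = 15.09 × 2.06 = 31.09 m²
V₂ = Q/A₂ = 9.997/31.09 = 0.3216 m/s

0.322 m/s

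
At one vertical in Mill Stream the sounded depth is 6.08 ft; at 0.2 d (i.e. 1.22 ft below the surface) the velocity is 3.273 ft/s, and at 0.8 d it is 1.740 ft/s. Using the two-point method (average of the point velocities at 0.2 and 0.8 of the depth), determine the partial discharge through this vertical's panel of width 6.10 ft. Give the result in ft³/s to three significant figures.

93.0 ft³/s

v̄ = (3.273 + 1.740) / 2 = 2.507 ft/s
q = v̄ × d × w = 2.507 × 6.08 × 6.10 = 92.96 ft³/s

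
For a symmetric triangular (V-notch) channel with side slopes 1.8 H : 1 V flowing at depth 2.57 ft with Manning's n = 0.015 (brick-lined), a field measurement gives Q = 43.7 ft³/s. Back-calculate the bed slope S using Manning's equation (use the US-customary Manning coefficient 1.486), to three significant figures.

0.00118

A = z·y² = 1.8×2.57² = 11.89 ft²
P = 2y√(1+z²) = 2×2.57×√(1+1.8²) = 10.58 ft
R = A/P = 11.89/10.58 = 1.123 ft
S = (Q·n / (1.486·A·R^(2/3)))² = (43.7×0.015 / (1.486×11.89×1.081))² = 0.001179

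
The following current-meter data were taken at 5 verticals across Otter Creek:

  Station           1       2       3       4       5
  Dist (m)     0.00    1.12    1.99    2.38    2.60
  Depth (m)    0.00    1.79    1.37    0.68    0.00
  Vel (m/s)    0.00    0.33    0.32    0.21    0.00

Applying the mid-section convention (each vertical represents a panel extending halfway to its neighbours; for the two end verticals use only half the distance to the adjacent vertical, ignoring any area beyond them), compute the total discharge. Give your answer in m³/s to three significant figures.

0.907 m³/s

w_2 = (1.99 − 0.00)/2 = 0.995 m; q_2 = 0.33 × 1.79 × 0.995 = 0.5877 m³/s
w_3 = (2.38 − 1.12)/2 = 0.63 m; q_3 = 0.32 × 1.37 × 0.63 = 0.2762 m³/s
w_4 = (2.60 − 1.99)/2 = 0.305 m; q_4 = 0.21 × 0.68 × 0.305 = 0.04355 m³/s
Stations 1, 5 contribute zero (depth or velocity is 0).
Q = Σ qᵢ = 0.9075 m³/s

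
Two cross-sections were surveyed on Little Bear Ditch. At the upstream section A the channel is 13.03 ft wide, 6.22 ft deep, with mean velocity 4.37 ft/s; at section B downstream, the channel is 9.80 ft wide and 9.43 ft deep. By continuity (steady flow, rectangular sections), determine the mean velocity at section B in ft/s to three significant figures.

Q = A₁V₁ = (13.03×6.22) × 4.37 = 354.2 ft³/s
A₂ = 9.80 × 9.43 = 92.41 ft²
V₂ = Q/A₂ = 354.2/92.41 = 3.832 ft/s

3.83 ft/s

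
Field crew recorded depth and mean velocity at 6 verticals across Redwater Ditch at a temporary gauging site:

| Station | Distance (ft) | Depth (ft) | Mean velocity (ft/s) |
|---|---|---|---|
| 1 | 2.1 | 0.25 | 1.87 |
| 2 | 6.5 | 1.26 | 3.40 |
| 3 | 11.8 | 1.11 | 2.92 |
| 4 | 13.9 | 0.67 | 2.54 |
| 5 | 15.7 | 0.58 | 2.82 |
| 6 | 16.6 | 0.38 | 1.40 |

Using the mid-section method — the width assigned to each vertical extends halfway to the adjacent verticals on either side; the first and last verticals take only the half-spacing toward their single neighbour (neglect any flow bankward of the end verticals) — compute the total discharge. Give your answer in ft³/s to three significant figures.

w_1 = (6.5 − 2.1)/2 = 2.2 ft; q_1 = 1.87 × 0.25 × 2.2 = 1.029 ft³/s
w_2 = (11.8 − 2.1)/2 = 4.85 ft; q_2 = 3.40 × 1.26 × 4.85 = 20.78 ft³/s
w_3 = (13.9 − 6.5)/2 = 3.7 ft; q_3 = 2.92 × 1.11 × 3.7 = 11.99 ft³/s
w_4 = (15.7 − 11.8)/2 = 1.95 ft; q_4 = 2.54 × 0.67 × 1.95 = 3.319 ft³/s
w_5 = (16.6 − 13.9)/2 = 1.35 ft; q_5 = 2.82 × 0.58 × 1.35 = 2.208 ft³/s
w_6 = (16.6 − 15.7)/2 = 0.45 ft; q_6 = 1.40 × 0.38 × 0.45 = 0.2394 ft³/s
Q = Σ qᵢ = 39.56 ft³/s

39.6 ft³/s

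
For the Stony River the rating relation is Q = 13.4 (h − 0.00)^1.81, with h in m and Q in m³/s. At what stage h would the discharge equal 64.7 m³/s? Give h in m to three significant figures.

2.39 m

h − h₀ = (Q/C)^(1/b) = (64.7/13.4)^(1/1.81) = 2.387 m
h = 0.00 + 2.387 = 2.387 m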